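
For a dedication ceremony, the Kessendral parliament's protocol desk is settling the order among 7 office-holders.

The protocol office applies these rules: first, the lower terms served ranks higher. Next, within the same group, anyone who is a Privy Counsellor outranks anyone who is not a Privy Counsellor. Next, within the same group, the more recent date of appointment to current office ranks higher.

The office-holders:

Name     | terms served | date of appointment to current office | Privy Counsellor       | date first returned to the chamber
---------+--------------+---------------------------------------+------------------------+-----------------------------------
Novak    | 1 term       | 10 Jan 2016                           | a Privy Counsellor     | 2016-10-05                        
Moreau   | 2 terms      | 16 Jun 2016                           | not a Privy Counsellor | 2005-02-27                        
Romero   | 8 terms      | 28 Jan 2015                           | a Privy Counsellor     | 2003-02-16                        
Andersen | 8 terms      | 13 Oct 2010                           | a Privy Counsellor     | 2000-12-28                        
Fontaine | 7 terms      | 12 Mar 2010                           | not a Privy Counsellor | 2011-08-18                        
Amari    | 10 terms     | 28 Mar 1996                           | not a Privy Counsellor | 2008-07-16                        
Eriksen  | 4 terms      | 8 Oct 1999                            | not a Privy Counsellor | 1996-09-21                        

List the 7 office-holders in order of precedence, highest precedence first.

By terms served (lower first): Novak (1 term); then Moreau (2 terms); then Eriksen (4 terms); then Fontaine (7 terms); then Romero and Andersen (both 8 terms); then Amari (10 terms).
Romero and Andersen are each a Privy Counsellor, so the next rule applies.
Among Romero and Andersen, by date of appointment to current office (later first): Romero (28 Jan 2015) before Andersen (13 Oct 2010).
Full order: Novak, Moreau, Eriksen, Fontaine, Romero, Andersen, Amari.

Novak, Moreau, Eriksen, Fontaine, Romero, Andersen, Amari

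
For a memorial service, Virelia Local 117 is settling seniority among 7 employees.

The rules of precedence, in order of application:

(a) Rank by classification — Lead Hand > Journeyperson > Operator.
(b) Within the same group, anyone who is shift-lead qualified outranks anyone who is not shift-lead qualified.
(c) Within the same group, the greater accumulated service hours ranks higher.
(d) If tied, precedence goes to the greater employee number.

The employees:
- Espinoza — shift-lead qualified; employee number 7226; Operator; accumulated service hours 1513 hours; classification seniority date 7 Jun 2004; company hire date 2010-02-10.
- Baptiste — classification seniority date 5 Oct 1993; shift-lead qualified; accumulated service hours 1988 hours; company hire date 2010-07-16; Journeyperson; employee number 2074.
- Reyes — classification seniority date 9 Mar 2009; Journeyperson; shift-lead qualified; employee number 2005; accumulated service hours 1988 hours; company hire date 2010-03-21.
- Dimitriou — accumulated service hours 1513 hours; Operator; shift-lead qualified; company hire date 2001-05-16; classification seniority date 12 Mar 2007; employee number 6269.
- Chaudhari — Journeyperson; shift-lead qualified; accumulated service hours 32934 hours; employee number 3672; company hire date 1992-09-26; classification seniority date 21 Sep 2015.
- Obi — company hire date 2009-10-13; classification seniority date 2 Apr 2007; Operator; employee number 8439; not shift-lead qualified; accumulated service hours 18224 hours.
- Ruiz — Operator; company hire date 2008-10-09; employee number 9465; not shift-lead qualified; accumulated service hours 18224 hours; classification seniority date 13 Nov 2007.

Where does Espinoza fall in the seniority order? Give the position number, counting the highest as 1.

By classification: Chaudhari, Baptiste and Reyes (Journeyperson); then Espinoza, Dimitriou, Ruiz and Obi (Operator).
Chaudhari, Baptiste and Reyes are each shift-lead qualified, so the next rule applies.
Among Chaudhari, Baptiste and Reyes, by accumulated service hours (higher first): Chaudhari (32934 hours) before Baptiste and Reyes (1988 hours).
Among Baptiste and Reyes, by employee number (higher first): Baptiste (2074) before Reyes (2005).
Among Espinoza, Dimitriou, Ruiz and Obi, shift-lead qualified before not shift-lead qualified: Espinoza and Dimitriou (shift-lead qualified) before Ruiz and Obi (not shift-lead qualified).
Espinoza and Dimitriou both have accumulated service hours 1513 hours, so the next rule applies.
Among Espinoza and Dimitriou, by employee number (higher first): Espinoza (7226) before Dimitriou (6269).
Ruiz and Obi both have accumulated service hours 18224 hours, so the next rule applies.
Among Ruiz and Obi, by employee number (higher first): Ruiz (9465) before Obi (8439).
Order: Chaudhari, Baptiste, Reyes, Espinoza, Dimitriou, Ruiz, Obi. So position 4.

4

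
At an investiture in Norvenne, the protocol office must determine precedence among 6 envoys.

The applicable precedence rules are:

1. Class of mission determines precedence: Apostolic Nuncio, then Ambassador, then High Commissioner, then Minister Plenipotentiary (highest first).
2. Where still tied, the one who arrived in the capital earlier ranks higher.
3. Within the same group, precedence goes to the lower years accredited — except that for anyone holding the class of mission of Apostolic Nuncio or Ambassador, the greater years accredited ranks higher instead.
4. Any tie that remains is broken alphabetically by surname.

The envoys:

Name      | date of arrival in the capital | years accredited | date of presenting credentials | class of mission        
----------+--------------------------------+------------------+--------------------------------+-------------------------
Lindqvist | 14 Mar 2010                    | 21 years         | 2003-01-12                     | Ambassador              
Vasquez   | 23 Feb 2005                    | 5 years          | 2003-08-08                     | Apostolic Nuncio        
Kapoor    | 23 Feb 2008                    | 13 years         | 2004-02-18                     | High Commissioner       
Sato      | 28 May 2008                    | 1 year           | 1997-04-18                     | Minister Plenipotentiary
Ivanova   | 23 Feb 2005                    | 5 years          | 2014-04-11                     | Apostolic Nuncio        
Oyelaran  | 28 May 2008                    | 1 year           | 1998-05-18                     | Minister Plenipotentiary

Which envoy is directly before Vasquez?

Ivanova

By class of mission: Ivanova and Vasquez (Apostolic Nuncio); then Lindqvist (Ambassador); then Kapoor (High Commissioner); then Oyelaran and Sato (Minister Plenipotentiary).
Ivanova and Vasquez both have date of arrival in the capital 23 Feb 2005, so the next rule applies.
Ivanova and Vasquez both have years accredited 5 years, so the next rule applies.
Among Ivanova and Vasquez, alphabetically by surname: Ivanova before Vasquez.
Oyelaran and Sato both have date of arrival in the capital 28 May 2008, so the next rule applies.
Oyelaran and Sato both have years accredited 1 year, so the next rule applies.
Among Oyelaran and Sato, alphabetically by surname: Oyelaran before Sato.
Order: Ivanova, Vasquez, Lindqvist, Kapoor, Oyelaran, Sato.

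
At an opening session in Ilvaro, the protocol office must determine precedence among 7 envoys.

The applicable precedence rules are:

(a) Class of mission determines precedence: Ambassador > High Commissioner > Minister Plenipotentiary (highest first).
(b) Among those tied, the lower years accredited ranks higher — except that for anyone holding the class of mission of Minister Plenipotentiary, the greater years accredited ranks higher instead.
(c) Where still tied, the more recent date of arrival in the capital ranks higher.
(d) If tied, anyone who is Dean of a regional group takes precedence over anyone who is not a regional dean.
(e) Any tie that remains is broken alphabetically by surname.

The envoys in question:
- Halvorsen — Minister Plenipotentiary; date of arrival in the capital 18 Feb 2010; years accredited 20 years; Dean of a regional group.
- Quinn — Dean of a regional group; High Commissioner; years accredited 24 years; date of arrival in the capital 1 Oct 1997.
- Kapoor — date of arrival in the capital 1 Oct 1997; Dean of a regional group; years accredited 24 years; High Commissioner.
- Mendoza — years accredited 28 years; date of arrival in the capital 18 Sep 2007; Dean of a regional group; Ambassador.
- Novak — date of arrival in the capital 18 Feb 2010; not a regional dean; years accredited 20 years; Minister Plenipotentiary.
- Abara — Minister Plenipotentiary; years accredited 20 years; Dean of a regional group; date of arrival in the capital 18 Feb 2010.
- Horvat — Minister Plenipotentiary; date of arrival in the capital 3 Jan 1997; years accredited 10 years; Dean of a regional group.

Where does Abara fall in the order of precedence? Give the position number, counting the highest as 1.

By class of mission: Mendoza (Ambassador); then Kapoor and Quinn (High Commissioner); then Abara, Halvorsen, Novak and Horvat (Minister Plenipotentiary).
Kapoor and Quinn both have years accredited 24 years, so the next rule applies.
Kapoor and Quinn both have date of arrival in the capital 1 Oct 1997, so the next rule applies.
Kapoor and Quinn are each Dean of a regional group, so the next rule applies.
Among Kapoor and Quinn, alphabetically by surname: Kapoor before Quinn.
Among Abara, Halvorsen, Novak and Horvat, by years accredited (higher first) (reversed rule for this group): Abara, Halvorsen and Novak (20 years) before Horvat (10 years).
Abara, Halvorsen and Novak all have date of arrival in the capital 18 Feb 2010, so the next rule applies.
Among Abara, Halvorsen and Novak, Dean of a regional group before not a regional dean: Abara and Halvorsen (Dean of a regional group) before Novak (not a regional dean).
Among Abara and Halvorsen, alphabetically by surname: Abara before Halvorsen.
Order: Mendoza, Kapoor, Quinn, Abara, Halvorsen, Novak, Horvat. So position 4.

4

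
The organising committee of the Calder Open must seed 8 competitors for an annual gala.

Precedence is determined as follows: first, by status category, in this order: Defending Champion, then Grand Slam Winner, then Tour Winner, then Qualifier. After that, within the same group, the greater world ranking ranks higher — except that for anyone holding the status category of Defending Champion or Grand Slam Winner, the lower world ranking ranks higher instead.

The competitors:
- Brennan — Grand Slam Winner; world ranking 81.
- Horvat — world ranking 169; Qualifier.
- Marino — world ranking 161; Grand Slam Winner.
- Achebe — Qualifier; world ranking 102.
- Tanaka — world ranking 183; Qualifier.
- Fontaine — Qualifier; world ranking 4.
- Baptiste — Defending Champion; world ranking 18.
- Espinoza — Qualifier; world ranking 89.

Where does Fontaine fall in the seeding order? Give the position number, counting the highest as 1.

By status category: Baptiste (Defending Champion); then Brennan and Marino (Grand Slam Winner); then Tanaka, Horvat, Achebe, Espinoza and Fontaine (Qualifier).
Among Brennan and Marino, by world ranking (lower first) (reversed rule for this group): Brennan (81) before Marino (161).
Among Tanaka, Horvat, Achebe, Espinoza and Fontaine, by world ranking (higher first): Tanaka (183) before Horvat (169) before Achebe (102) before Espinoza (89) before Fontaine (4).
Order: Baptiste, Brennan, Marino, Tanaka, Horvat, Achebe, Espinoza, Fontaine. So position 8.

8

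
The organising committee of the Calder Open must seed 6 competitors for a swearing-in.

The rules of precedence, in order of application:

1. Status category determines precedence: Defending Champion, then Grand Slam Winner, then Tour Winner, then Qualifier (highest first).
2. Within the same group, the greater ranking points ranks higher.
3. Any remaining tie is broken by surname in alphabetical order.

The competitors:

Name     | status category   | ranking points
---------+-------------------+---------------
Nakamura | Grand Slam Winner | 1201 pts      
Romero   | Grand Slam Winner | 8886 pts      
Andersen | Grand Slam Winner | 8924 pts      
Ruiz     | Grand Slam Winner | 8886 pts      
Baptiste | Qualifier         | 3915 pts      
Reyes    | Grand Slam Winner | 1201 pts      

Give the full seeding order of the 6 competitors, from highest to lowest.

Andersen, Romero, Ruiz, Nakamura, Reyes, Baptiste

By status category: Andersen, Romero, Ruiz, Nakamura and Reyes (Grand Slam Winner); then Baptiste (Qualifier).
Among Andersen, Romero, Ruiz, Nakamura and Reyes, by ranking points (higher first): Andersen (8924 pts) before Romero and Ruiz (8886 pts) before Nakamura and Reyes (1201 pts).
Among Romero and Ruiz, alphabetically by surname: Romero before Ruiz.
Among Nakamura and Reyes, alphabetically by surname: Nakamura before Reyes.
Full order: Andersen, Romero, Ruiz, Nakamura, Reyes, Baptiste.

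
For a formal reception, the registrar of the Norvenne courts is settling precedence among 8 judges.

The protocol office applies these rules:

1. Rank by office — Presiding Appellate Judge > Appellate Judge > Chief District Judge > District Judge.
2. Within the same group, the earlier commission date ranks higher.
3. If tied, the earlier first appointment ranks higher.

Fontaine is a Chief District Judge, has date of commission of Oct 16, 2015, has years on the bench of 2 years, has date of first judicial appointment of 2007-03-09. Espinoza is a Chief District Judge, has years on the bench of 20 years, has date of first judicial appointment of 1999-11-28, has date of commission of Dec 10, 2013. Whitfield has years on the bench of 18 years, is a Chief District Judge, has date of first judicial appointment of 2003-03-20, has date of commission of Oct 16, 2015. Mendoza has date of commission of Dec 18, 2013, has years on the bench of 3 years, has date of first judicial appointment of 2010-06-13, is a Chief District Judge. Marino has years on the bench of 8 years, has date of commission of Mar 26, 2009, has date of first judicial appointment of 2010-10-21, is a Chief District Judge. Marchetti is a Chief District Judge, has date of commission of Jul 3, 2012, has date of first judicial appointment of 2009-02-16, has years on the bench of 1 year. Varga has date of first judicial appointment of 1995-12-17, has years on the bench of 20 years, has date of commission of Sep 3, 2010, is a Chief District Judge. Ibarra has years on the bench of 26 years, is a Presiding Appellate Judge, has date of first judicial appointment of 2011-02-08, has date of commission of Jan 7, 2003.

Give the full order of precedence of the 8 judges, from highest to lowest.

Ibarra, Marino, Varga, Marchetti, Espinoza, Mendoza, Whitfield, Fontaine

By office: Ibarra (Presiding Appellate Judge); then Marino, Varga, Marchetti, Espinoza, Mendoza, Whitfield and Fontaine (Chief District Judge).
Among Marino, Varga, Marchetti, Espinoza, Mendoza, Whitfield and Fontaine, by date of commission (earlier first): Marino (Mar 26, 2009) before Varga (Sep 3, 2010) before Marchetti (Jul 3, 2012) before Espinoza (Dec 10, 2013) before Mendoza (Dec 18, 2013) before Whitfield and Fontaine (Oct 16, 2015).
Among Whitfield and Fontaine, by date of first judicial appointment (earlier first): Whitfield (2003-03-20) before Fontaine (2007-03-09).
Full order: Ibarra, Marino, Varga, Marchetti, Espinoza, Mendoza, Whitfield, Fontaine.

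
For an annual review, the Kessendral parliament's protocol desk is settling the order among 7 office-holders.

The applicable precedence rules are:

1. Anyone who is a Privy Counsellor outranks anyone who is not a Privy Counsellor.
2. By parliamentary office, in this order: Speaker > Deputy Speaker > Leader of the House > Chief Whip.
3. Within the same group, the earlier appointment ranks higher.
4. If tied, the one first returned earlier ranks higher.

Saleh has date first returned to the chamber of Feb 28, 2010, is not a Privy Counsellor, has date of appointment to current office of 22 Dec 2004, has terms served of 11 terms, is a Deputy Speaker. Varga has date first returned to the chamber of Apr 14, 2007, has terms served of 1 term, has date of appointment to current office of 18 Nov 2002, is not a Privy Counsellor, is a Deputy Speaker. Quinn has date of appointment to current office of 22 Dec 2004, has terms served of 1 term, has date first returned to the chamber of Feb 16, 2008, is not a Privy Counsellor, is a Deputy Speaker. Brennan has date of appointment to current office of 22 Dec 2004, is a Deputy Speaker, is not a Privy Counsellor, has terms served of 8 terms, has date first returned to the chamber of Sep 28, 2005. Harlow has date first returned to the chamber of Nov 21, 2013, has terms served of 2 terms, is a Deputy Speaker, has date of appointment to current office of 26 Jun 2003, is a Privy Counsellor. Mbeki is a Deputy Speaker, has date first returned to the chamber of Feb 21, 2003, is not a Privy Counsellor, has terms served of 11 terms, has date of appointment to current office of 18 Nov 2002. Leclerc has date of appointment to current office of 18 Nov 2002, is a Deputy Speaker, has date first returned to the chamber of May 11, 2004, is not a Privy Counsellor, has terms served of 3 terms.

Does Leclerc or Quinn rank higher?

By the first rule: Harlow (a Privy Counsellor); then Mbeki, Leclerc, Varga, Brennan, Quinn and Saleh (each not a Privy Counsellor).
Mbeki, Leclerc, Varga, Brennan, Quinn and Saleh are each Deputy Speaker, so the next rule applies.
Among Mbeki, Leclerc, Varga, Brennan, Quinn and Saleh, by date of appointment to current office (earlier first): Mbeki, Leclerc and Varga (18 Nov 2002) before Brennan, Quinn and Saleh (22 Dec 2004).
Among Mbeki, Leclerc and Varga, by date first returned to the chamber (earlier first): Mbeki (Feb 21, 2003) before Leclerc (May 11, 2004) before Varga (Apr 14, 2007).
Among Brennan, Quinn and Saleh, by date first returned to the chamber (earlier first): Brennan (Sep 28, 2005) before Quinn (Feb 16, 2008) before Saleh (Feb 28, 2010).
So Leclerc takes precedence.

Leclerc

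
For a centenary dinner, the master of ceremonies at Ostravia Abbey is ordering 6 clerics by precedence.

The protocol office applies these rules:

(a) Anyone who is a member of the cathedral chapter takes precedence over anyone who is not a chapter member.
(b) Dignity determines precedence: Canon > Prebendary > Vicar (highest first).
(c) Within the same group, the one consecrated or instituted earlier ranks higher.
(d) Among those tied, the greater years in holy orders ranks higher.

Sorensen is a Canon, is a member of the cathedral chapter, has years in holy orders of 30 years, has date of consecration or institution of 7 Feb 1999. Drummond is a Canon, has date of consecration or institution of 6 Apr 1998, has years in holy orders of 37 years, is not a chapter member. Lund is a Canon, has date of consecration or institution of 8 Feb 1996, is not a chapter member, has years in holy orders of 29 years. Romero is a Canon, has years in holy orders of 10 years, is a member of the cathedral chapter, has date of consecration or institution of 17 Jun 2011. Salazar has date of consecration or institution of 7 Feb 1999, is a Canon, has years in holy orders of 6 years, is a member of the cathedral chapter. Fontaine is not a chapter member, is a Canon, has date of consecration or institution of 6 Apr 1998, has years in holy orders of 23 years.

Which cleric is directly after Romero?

By the first rule: Sorensen, Salazar and Romero (each a member of the cathedral chapter); then Lund, Drummond and Fontaine (each not a chapter member).
Sorensen, Salazar and Romero are each Canon, so the next rule applies.
Among Sorensen, Salazar and Romero, by date of consecration or institution (earlier first): Sorensen and Salazar (7 Feb 1999) before Romero (17 Jun 2011).
Among Sorensen and Salazar, by years in holy orders (higher first): Sorensen (30 years) before Salazar (6 years).
Lund, Drummond and Fontaine are each Canon, so the next rule applies.
Among Lund, Drummond and Fontaine, by date of consecration or institution (earlier first): Lund (8 Feb 1996) before Drummond and Fontaine (6 Apr 1998).
Among Drummond and Fontaine, by years in holy orders (higher first): Drummond (37 years) before Fontaine (23 years).
Order: Sorensen, Salazar, Romero, Lund, Drummond, Fontaine.

Lund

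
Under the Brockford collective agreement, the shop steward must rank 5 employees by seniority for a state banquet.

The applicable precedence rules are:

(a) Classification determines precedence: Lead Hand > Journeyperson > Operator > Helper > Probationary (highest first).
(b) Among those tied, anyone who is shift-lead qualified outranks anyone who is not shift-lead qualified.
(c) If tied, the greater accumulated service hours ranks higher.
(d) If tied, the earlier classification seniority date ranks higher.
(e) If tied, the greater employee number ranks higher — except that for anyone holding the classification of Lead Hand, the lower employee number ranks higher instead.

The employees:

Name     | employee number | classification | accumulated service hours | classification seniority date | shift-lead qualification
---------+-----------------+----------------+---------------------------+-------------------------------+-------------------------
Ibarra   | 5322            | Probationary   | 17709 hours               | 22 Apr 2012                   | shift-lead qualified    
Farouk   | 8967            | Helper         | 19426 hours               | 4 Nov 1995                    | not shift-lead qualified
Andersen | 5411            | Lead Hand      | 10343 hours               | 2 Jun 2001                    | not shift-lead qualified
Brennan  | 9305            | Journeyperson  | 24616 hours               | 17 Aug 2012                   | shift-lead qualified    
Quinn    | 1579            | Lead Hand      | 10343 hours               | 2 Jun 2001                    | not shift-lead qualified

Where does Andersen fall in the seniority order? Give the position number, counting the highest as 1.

By classification: Quinn and Andersen (Lead Hand); then Brennan (Journeyperson); then Farouk (Helper); then Ibarra (Probationary).
Quinn and Andersen are each not shift-lead qualified, so the next rule applies.
Quinn and Andersen both have accumulated service hours 10343 hours, so the next rule applies.
Quinn and Andersen both have classification seniority date 2 Jun 2001, so the next rule applies.
Among Quinn and Andersen, by employee number (lower first) (reversed rule for this group): Quinn (1579) before Andersen (5411).
Order: Quinn, Andersen, Brennan, Farouk, Ibarra. So position 2.

2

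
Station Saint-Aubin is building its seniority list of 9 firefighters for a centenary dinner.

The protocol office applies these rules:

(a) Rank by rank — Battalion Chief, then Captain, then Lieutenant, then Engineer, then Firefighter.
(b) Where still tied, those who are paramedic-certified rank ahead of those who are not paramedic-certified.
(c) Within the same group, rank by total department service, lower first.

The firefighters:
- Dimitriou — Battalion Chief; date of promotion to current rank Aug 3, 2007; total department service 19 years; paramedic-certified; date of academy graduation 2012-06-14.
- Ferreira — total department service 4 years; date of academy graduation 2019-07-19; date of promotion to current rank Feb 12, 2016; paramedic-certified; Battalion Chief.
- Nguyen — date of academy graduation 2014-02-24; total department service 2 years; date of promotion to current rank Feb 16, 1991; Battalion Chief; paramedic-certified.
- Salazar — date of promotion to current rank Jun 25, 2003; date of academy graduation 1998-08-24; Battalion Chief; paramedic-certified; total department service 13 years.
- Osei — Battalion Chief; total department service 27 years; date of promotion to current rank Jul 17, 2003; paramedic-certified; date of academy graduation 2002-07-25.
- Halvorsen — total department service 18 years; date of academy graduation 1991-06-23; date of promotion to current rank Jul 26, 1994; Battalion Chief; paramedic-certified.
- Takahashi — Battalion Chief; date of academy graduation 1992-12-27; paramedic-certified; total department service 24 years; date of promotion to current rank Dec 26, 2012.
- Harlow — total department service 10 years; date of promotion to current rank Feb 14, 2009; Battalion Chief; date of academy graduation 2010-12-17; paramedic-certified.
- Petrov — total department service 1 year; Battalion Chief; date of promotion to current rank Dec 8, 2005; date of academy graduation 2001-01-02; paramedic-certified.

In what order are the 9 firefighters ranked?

By rank: Petrov, Nguyen, Ferreira, Harlow, Salazar, Halvorsen, Dimitriou, Takahashi and Osei (Battalion Chief).
Petrov, Nguyen, Ferreira, Harlow, Salazar, Halvorsen, Dimitriou, Takahashi and Osei are each paramedic-certified, so the next rule applies.
Among Petrov, Nguyen, Ferreira, Harlow, Salazar, Halvorsen, Dimitriou, Takahashi and Osei, by total department service (lower first): Petrov (1 year) before Nguyen (2 years) before Ferreira (4 years) before Harlow (10 years) before Salazar (13 years) before Halvorsen (18 years) before Dimitriou (19 years) before Takahashi (24 years) before Osei (27 years).
Full order: Petrov, Nguyen, Ferreira, Harlow, Salazar, Halvorsen, Dimitriou, Takahashi, Osei.

Petrov, Nguyen, Ferreira, Harlow, Salazar, Halvorsen, Dimitriou, Takahashi, Osei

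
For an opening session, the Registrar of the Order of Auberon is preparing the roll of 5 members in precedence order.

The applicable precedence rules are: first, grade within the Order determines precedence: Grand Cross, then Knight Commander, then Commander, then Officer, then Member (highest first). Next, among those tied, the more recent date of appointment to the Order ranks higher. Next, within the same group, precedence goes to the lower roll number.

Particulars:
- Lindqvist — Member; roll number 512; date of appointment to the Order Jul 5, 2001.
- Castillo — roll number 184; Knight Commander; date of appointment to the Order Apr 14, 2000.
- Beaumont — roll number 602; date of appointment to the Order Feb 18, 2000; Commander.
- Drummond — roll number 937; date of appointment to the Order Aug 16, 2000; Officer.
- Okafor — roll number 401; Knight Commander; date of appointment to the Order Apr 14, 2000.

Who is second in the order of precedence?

Okafor

By grade within the Order: Castillo and Okafor (Knight Commander); then Beaumont (Commander); then Drummond (Officer); then Lindqvist (Member).
Castillo and Okafor both have date of appointment to the Order Apr 14, 2000, so the next rule applies.
Among Castillo and Okafor, by roll number (lower first): Castillo (184) before Okafor (401).
Order: Castillo, Okafor, Beaumont, Drummond, Lindqvist.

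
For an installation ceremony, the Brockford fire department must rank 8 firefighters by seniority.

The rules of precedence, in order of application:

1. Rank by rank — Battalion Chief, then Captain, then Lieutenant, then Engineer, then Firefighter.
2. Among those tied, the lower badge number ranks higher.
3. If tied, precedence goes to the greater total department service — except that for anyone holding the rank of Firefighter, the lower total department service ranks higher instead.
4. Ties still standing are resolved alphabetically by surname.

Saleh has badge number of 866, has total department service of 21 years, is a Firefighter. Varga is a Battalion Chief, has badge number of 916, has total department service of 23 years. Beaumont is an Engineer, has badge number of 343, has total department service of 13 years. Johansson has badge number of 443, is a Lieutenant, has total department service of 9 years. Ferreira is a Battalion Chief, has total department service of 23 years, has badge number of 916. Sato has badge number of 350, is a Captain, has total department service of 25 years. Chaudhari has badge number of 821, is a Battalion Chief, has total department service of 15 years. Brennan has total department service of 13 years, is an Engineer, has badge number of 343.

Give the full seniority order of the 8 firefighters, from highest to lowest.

By rank: Chaudhari, Ferreira and Varga (Battalion Chief); then Sato (Captain); then Johansson (Lieutenant); then Beaumont and Brennan (Engineer); then Saleh (Firefighter).
Among Chaudhari, Ferreira and Varga, by badge number (lower first): Chaudhari (821) before Ferreira and Varga (916).
Ferreira and Varga both have total department service 23 years, so the next rule applies.
Among Ferreira and Varga, alphabetically by surname: Ferreira before Varga.
Beaumont and Brennan both have badge number 343, so the next rule applies.
Beaumont and Brennan both have total department service 13 years, so the next rule applies.
Among Beaumont and Brennan, alphabetically by surname: Beaumont before Brennan.
Full order: Chaudhari, Ferreira, Varga, Sato, Johansson, Beaumont, Brennan, Saleh.

Chaudhari, Ferreira, Varga, Sato, Johansson, Beaumont, Brennan, Saleh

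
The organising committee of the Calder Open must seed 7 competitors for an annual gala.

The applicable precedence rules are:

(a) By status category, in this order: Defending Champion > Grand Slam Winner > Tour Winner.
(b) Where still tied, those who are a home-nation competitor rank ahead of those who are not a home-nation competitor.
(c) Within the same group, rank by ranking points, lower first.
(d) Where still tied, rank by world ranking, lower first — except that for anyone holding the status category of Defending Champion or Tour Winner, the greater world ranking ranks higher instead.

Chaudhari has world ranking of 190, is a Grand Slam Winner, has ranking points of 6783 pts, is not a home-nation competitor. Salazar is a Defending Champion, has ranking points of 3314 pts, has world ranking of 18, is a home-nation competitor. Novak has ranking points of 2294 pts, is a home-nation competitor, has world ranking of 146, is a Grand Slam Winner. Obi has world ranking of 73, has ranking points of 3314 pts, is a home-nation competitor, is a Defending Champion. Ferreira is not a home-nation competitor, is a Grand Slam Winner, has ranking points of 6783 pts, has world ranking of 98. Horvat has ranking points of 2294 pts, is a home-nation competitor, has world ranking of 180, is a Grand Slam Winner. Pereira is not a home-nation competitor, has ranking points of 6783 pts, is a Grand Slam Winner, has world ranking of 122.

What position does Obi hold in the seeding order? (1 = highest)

By status category: Obi and Salazar (Defending Champion); then Novak, Horvat, Ferreira, Pereira and Chaudhari (Grand Slam Winner).
Obi and Salazar are each a home-nation competitor, so the next rule applies.
Obi and Salazar both have ranking points 3314 pts, so the next rule applies.
Among Obi and Salazar, by world ranking (higher first) (reversed rule for this group): Obi (73) before Salazar (18).
Among Novak, Horvat, Ferreira, Pereira and Chaudhari, a home-nation competitor before not a home-nation competitor: Novak and Horvat (a home-nation competitor) before Ferreira, Pereira and Chaudhari (not a home-nation competitor).
Novak and Horvat both have ranking points 2294 pts, so the next rule applies.
Among Novak and Horvat, by world ranking (lower first): Novak (146) before Horvat (180).
Ferreira, Pereira and Chaudhari all have ranking points 6783 pts, so the next rule applies.
Among Ferreira, Pereira and Chaudhari, by world ranking (lower first): Ferreira (98) before Pereira (122) before Chaudhari (190).
Order: Obi, Salazar, Novak, Horvat, Ferreira, Pereira, Chaudhari. So position 1.

1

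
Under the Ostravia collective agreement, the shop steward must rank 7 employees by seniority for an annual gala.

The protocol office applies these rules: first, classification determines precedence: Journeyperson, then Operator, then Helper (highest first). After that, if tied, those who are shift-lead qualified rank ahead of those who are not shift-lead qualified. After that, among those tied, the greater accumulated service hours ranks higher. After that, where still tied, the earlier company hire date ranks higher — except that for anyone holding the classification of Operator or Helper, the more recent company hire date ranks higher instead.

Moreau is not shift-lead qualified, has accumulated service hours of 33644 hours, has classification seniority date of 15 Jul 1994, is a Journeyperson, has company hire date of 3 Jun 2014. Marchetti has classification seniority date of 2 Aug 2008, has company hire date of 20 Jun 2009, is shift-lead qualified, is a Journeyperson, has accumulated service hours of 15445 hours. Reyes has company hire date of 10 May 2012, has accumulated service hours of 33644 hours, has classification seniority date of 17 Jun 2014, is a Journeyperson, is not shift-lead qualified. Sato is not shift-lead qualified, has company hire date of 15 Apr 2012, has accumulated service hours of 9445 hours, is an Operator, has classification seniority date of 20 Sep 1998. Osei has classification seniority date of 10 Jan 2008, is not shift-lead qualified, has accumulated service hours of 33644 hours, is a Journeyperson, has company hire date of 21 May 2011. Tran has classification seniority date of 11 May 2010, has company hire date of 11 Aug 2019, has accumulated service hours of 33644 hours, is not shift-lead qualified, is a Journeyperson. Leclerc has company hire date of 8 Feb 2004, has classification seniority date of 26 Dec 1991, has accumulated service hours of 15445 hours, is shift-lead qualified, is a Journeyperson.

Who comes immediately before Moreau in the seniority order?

By classification: Leclerc, Marchetti, Osei, Reyes, Moreau and Tran (Journeyperson); then Sato (Operator).
Among Leclerc, Marchetti, Osei, Reyes, Moreau and Tran, shift-lead qualified before not shift-lead qualified: Leclerc and Marchetti (shift-lead qualified) before Osei, Reyes, Moreau and Tran (not shift-lead qualified).
Leclerc and Marchetti both have accumulated service hours 15445 hours, so the next rule applies.
Among Leclerc and Marchetti, by company hire date (earlier first): Leclerc (8 Feb 2004) before Marchetti (20 Jun 2009).
Osei, Reyes, Moreau and Tran all have accumulated service hours 33644 hours, so the next rule applies.
Among Osei, Reyes, Moreau and Tran, by company hire date (earlier first): Osei (21 May 2011) before Reyes (10 May 2012) before Moreau (3 Jun 2014) before Tran (11 Aug 2019).
Order: Leclerc, Marchetti, Osei, Reyes, Moreau, Tran, Sato.

Reyes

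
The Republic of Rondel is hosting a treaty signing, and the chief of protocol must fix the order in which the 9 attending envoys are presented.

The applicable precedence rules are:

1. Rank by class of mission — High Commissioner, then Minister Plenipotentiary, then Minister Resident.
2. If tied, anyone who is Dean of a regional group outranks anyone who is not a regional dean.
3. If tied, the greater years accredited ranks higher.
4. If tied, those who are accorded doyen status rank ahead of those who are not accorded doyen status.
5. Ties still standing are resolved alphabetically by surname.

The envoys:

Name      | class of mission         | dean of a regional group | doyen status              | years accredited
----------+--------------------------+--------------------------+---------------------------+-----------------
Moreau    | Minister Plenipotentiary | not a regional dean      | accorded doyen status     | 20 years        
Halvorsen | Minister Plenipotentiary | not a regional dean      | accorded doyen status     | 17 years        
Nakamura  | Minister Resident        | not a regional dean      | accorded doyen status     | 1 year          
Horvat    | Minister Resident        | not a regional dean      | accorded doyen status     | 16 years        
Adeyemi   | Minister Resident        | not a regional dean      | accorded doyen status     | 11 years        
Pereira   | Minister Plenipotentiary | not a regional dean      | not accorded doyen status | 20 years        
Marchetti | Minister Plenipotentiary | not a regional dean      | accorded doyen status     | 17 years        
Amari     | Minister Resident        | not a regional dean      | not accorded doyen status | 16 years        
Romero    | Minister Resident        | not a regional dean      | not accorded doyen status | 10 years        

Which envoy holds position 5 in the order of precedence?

By class of mission: Moreau, Pereira, Halvorsen and Marchetti (Minister Plenipotentiary); then Horvat, Amari, Adeyemi, Romero and Nakamura (Minister Resident).
Moreau, Pereira, Halvorsen and Marchetti are each not a regional dean, so the next rule applies.
Among Moreau, Pereira, Halvorsen and Marchetti, by years accredited (higher first): Moreau and Pereira (20 years) before Halvorsen and Marchetti (17 years).
Among Moreau and Pereira, accorded doyen status before not accorded doyen status: Moreau (accorded doyen status) before Pereira (not accorded doyen status).
Halvorsen and Marchetti are each accorded doyen status, so the next rule applies.
Among Halvorsen and Marchetti, alphabetically by surname: Halvorsen before Marchetti.
Horvat, Amari, Adeyemi, Romero and Nakamura are each not a regional dean, so the next rule applies.
Among Horvat, Amari, Adeyemi, Romero and Nakamura, by years accredited (higher first): Horvat and Amari (16 years) before Adeyemi (11 years) before Romero (10 years) before Nakamura (1 year).
Among Horvat and Amari, accorded doyen status before not accorded doyen status: Horvat (accorded doyen status) before Amari (not accorded doyen status).
Order: Moreau, Pereira, Halvorsen, Marchetti, Horvat, Amari, Adeyemi, Romero, Nakamura.

Horvat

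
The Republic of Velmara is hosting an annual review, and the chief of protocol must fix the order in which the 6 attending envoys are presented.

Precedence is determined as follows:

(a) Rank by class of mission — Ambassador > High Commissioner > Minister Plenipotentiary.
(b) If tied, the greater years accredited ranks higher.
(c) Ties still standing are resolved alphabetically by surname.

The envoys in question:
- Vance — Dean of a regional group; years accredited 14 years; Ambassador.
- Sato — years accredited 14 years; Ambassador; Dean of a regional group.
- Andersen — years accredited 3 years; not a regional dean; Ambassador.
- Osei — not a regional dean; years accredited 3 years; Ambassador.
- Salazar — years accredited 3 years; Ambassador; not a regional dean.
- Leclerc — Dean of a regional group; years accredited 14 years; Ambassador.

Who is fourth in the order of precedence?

Andersen

By class of mission: Leclerc, Sato, Vance, Andersen, Osei and Salazar (Ambassador).
Among Leclerc, Sato, Vance, Andersen, Osei and Salazar, by years accredited (higher first): Leclerc, Sato and Vance (14 years) before Andersen, Osei and Salazar (3 years).
Among Leclerc, Sato and Vance, alphabetically by surname: Leclerc before Sato before Vance.
Among Andersen, Osei and Salazar, alphabetically by surname: Andersen before Osei before Salazar.
Order: Leclerc, Sato, Vance, Andersen, Osei, Salazar.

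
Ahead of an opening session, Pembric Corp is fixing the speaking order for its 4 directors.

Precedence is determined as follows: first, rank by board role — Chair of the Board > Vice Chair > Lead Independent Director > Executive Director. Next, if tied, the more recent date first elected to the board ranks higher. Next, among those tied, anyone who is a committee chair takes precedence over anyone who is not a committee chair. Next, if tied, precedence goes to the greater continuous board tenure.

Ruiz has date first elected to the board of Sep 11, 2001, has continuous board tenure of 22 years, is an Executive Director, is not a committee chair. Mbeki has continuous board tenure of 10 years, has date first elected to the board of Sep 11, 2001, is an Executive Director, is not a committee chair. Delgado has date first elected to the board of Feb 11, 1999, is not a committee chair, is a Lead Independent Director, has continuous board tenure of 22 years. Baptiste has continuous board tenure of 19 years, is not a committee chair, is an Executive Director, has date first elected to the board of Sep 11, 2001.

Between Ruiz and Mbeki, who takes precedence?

Ruiz

By board role: Delgado (Lead Independent Director); then Ruiz, Baptiste and Mbeki (Executive Director).
Ruiz, Baptiste and Mbeki all have date first elected to the board Sep 11, 2001, so the next rule applies.
Ruiz, Baptiste and Mbeki are each not a committee chair, so the next rule applies.
Among Ruiz, Baptiste and Mbeki, by continuous board tenure (higher first): Ruiz (22 years) before Baptiste (19 years) before Mbeki (10 years).
So Ruiz takes precedence.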